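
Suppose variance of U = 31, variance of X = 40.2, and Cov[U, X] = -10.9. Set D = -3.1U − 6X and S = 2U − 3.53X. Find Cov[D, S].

By bilinearity, Cov[D, S] = ac·variance of U + bd·variance of X + (ad+bc)·Cov[U, X], with a=-3.1, b=-6, c=2, d=-3.53.
ac·variance of U = (-3.1)·2·31 = -192.2
bd·variance of X = (-6)·(-3.53)·40.2 = 851.436
(ad+bc)·Cov[U, X] = (-1.057)·(-10.9) = 11.5213
Cov[D, S] = -192.2 + 851.436 + 11.5213 = 670.7573.

Cov[D, S] = 670.7573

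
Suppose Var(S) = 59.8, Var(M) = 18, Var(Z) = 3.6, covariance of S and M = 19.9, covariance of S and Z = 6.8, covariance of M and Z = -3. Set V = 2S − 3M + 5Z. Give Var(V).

Var(V) = a²·Var(S) + b²·Var(M) + c²·Var(Z) + 2ab·covariance of S and M + 2ac·covariance of S and Z + 2bc·covariance of M and Z, with a = 2, b = -3, c = 5.
= 239.2 + 162 + 90 + (-238.8) + 136 + 90
= 478.4.

Var(V) = 478.4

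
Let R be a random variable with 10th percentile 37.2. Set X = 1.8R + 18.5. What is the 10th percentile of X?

10th percentile of X = 85.46

Since a = 1.8 > 0 the transformation is increasing, so the 10th percentile of X = a·(P_{10} of R) + b = 1.8·37.2 + 18.5 = 85.46.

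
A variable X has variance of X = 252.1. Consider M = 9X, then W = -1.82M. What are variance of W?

variance of M = 9²·252.1 = 20420.1.
variance of W = (-1.82)²·20420.1 = 67639.53924.

variance of W = 67639.53924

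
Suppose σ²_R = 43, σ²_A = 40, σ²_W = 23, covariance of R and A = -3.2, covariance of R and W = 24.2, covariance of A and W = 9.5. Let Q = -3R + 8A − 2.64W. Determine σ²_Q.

σ²_Q = 3242.9488

σ²_Q = a²·σ²_R + b²·σ²_A + c²·σ²_W + 2ab·covariance of R and A + 2ac·covariance of R and W + 2bc·covariance of A and W, with a = -3, b = 8, c = -2.64.
= 387 + 2560 + 160.3008 + 153.6 + 383.328 + (-401.28)
= 3242.9488.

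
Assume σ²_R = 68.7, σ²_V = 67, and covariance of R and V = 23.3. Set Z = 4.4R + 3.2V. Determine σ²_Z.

σ²_Z = 2672.24

σ²_Z = a²·σ²_R + b²·σ²_V + 2ab·covariance of R and V with a = 4.4, b = 3.2.
= 4.4²·68.7 + 3.2²·67 + 2·4.4·3.2·23.3
= 1330.032 + 686.08 + 656.128 = 2672.24.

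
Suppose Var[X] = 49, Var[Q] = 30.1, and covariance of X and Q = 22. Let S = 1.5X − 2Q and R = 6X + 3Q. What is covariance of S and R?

covariance of S and R = 95.4

By bilinearity, covariance of S and R = ac·Var[X] + bd·Var[Q] + (ad+bc)·covariance of X and Q, with a=1.5, b=-2, c=6, d=3.
ac·Var[X] = 1.5·6·49 = 441
bd·Var[Q] = (-2)·3·30.1 = -180.6
(ad+bc)·covariance of X and Q = (-7.5)·22 = -165
covariance of S and R = 441 + (-180.6) + (-165) = 95.4.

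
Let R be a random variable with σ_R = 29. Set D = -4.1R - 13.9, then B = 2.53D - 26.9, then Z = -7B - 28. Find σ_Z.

σ_D = |-4.1|·29 = 118.9.
σ_B = |2.53|·118.9 = 300.817.
σ_Z = |-7|·300.817 = 2105.719.

σ_Z = 2105.719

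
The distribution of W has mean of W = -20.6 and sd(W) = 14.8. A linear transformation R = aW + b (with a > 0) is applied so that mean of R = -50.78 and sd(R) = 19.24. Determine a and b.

a = 1.3, b = -24

sd(R) = a·sd(W) (a > 0), so a = 19.24/14.8 = 1.3.
mean of R = a·mean of W + b, so b = -50.78 − 1.3·(-20.6) = -24.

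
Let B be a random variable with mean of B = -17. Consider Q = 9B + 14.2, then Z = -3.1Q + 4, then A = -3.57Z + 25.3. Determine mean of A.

mean of A = -1525.0796

mean of Q = 9·(-17) + 14.2 = -138.8.
mean of Z = (-3.1)·(-138.8) + 4 = 434.28.
mean of A = (-3.57)·434.28 + 25.3 = -1525.0796.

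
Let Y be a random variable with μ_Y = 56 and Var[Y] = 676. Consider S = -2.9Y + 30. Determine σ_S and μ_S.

S = -2.9Y + 30 is linear with a = -2.9, b = 30.
σ_Y = √676 = 26.
σ_S = |a|·σ_Y = |-2.9|·26 = 75.4.
μ_S = a·μ_Y + b = (-2.9)·56 + 30 = -132.4.

σ_S = 75.4, μ_S = -132.4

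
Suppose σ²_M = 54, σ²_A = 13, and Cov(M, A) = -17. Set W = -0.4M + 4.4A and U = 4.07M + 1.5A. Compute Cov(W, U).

By bilinearity, Cov(W, U) = ac·σ²_M + bd·σ²_A + (ad+bc)·Cov(M, A), with a=-0.4, b=4.4, c=4.07, d=1.5.
ac·σ²_M = (-0.4)·4.07·54 = -87.912
bd·σ²_A = 4.4·1.5·13 = 85.8
(ad+bc)·Cov(M, A) = (17.308)·(-17) = -294.236
Cov(W, U) = -87.912 + 85.8 + (-294.236) = -296.348.

Cov(W, U) = -296.348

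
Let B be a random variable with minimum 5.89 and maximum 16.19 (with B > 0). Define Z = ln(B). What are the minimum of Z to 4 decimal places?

min(Z) = 1.7733

ln(B) is increasing on this domain, so min(Z) comes from min(B) = 5.89: min(Z) = ln(5.89) ≈ 1.7733.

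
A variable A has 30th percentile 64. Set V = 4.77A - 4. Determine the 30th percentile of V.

30th percentile of V = 301.28

Since a = 4.77 > 0 the transformation is increasing, so the 30th percentile of V = a·(P_{30} of A) + b = 4.77·64 + (-4) = 301.28.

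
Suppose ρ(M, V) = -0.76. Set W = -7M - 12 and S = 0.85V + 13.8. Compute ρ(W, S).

Linear rescalings preserve |correlation|; the slopes -7 and 0.85 have opposite signs, so the correlation flips sign: ρ(W, S) = −ρ(M, V) = 0.76.

ρ(W, S) = 0.76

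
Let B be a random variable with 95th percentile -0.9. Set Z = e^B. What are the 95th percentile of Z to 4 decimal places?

95th percentile of Z = 0.4066

e^B is increasing, so P_{95}(Z) = g(P_{95}(B)) ≈ 0.4066.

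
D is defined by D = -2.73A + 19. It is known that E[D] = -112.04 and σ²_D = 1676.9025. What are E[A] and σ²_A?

E[A] = 48, σ²_A = 225

From D = -2.73A + 19: E[D] = a·E[A] + b, so E[A] = (E[D] − b)/a = (-112.04 − 19)/(-2.73) = 48.
σ²_D = a²·σ²_A, so σ²_A = 1676.9025/(-2.73)² = 225.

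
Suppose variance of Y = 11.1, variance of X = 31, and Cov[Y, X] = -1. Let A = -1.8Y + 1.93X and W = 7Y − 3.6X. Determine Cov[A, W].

By bilinearity, Cov[A, W] = ac·variance of Y + bd·variance of X + (ad+bc)·Cov[Y, X], with a=-1.8, b=1.93, c=7, d=-3.6.
ac·variance of Y = (-1.8)·7·11.1 = -139.86
bd·variance of X = 1.93·(-3.6)·31 = -215.388
(ad+bc)·Cov[Y, X] = (19.99)·(-1) = -19.99
Cov[A, W] = -139.86 + (-215.388) + (-19.99) = -375.238.

Cov[A, W] = -375.238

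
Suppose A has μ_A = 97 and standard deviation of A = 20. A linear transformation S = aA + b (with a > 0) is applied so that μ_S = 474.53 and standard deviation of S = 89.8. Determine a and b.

standard deviation of S = a·standard deviation of A (a > 0), so a = 89.8/20 = 4.49.
μ_S = a·μ_A + b, so b = 474.53 − 4.49·97 = 39.

a = 4.49, b = 39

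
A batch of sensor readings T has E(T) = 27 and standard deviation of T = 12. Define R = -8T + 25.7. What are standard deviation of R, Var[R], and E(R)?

R = -8T + 25.7 is linear with a = -8, b = 25.7.
standard deviation of R = |a|·standard deviation of T = |-8|·12 = 96.
Var[T] = 12² = 144.
Var[R] = a²·Var[T] = (-8)²·144 = 9216 (the additive constant 25.7 does not affect variance).
E(R) = a·E(T) + b = (-8)·27 + 25.7 = -190.3.

standard deviation of R = 96, Var[R] = 9216, E(R) = -190.3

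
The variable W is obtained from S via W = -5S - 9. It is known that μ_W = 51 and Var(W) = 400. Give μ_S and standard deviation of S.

From W = -5S - 9: μ_W = a·μ_S + b, so μ_S = (μ_W − b)/a = (51 − (-9))/(-5) = -12.
standard deviation of W = √400 = 20.
standard deviation of W = |a|·standard deviation of S, so standard deviation of S = 20/|-5| = 4.

μ_S = -12, standard deviation of S = 4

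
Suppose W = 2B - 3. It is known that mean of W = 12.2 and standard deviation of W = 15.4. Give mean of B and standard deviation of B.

mean of B = 7.6, standard deviation of B = 7.7

From W = 2B - 3: mean of W = a·mean of B + b, so mean of B = (mean of W − b)/a = (12.2 − (-3))/2 = 7.6.
standard deviation of W = |a|·standard deviation of B, so standard deviation of B = 15.4/|2| = 7.7.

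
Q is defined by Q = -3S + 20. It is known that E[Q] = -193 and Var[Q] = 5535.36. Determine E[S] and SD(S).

E[S] = 71, SD(S) = 24.8

From Q = -3S + 20: E[Q] = a·E[S] + b, so E[S] = (E[Q] − b)/a = (-193 − 20)/(-3) = 71.
SD(Q) = √5535.36 = 74.4.
SD(Q) = |a|·SD(S), so SD(S) = 74.4/|-3| = 24.8.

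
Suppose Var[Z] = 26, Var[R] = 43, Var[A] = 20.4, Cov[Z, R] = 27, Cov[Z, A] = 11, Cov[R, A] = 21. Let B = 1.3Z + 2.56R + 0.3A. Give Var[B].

Var[B] = a²·Var[Z] + b²·Var[R] + c²·Var[A] + 2ab·Cov[Z, R] + 2ac·Cov[Z, A] + 2bc·Cov[R, A], with a = 1.3, b = 2.56, c = 0.3.
= 43.94 + 281.8048 + 1.836 + 179.712 + 8.58 + 32.256
= 548.1288.

Var[B] = 548.1288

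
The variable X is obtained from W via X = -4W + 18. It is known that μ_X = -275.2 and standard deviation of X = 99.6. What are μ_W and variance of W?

μ_W = 73.3, variance of W = 620.01

From X = -4W + 18: μ_X = a·μ_W + b, so μ_W = (μ_X − b)/a = (-275.2 − 18)/(-4) = 73.3.
variance of X = 99.6² = 9920.16.
variance of X = a²·variance of W, so variance of W = 9920.16/(-4)² = 620.01.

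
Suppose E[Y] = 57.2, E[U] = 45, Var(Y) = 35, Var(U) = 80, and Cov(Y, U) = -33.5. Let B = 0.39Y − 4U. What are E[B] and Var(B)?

E[B] = 0.39·E[Y] + (-4)·E[U] = 0.39·57.2 + (-4)·45 = -157.692.
Var(B) = a²·Var(Y) + b²·Var(U) + 2ab·Cov(Y, U) with a = 0.39, b = -4.
= 0.39²·35 + (-4)²·80 + 2·0.39·(-4)·(-33.5)
= 5.3235 + 1280 + 104.52 = 1389.8435.

E[B] = -157.692, Var(B) = 1389.8435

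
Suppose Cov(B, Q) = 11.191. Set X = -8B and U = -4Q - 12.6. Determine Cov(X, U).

Cov(X, U) = a·c·Cov(B, Q) = (-8)·(-4)·11.191 = 358.112. Additive constants drop out.

Cov(X, U) = 358.112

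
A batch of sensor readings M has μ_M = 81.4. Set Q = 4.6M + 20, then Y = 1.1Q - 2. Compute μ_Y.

μ_Q = 4.6·81.4 + 20 = 394.44.
μ_Y = 1.1·394.44 + (-2) = 431.884.

μ_Y = 431.884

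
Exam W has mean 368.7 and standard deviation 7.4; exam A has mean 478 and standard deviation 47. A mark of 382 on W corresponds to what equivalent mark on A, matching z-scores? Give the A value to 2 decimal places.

A = 562.47

z = (382 − 368.7)/7.4 ≈ 1.7973.
A = 478 + z·47 = 478 + (382 − 368.7)·47/7.4 ≈ 562.47.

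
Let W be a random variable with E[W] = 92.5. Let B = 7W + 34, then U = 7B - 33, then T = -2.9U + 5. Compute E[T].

E[B] = 7·92.5 + 34 = 681.5.
E[U] = 7·681.5 + (-33) = 4737.5.
E[T] = (-2.9)·4737.5 + 5 = -13733.75.

E[T] = -13733.75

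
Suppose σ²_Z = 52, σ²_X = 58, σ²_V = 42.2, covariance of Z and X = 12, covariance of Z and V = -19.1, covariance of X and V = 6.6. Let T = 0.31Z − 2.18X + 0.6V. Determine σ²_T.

σ²_T = 255.2384

σ²_T = a²·σ²_Z + b²·σ²_X + c²·σ²_V + 2ab·covariance of Z and X + 2ac·covariance of Z and V + 2bc·covariance of X and V, with a = 0.31, b = -2.18, c = 0.6.
= 4.9972 + 275.6392 + 15.192 + (-16.2192) + (-7.1052) + (-17.2656)
= 255.2384.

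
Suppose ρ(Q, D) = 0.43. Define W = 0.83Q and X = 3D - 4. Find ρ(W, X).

Linear rescalings preserve correlation up to sign; here the slopes 0.83 and 3 have the same sign, so ρ(W, X) = ρ(Q, D) = 0.43.

ρ(W, X) = 0.43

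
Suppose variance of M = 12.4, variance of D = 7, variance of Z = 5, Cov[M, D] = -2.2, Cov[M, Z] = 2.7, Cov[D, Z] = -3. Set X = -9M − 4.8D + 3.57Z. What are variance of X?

variance of X = 968.6385

variance of X = a²·variance of M + b²·variance of D + c²·variance of Z + 2ab·Cov[M, D] + 2ac·Cov[M, Z] + 2bc·Cov[D, Z], with a = -9, b = -4.8, c = 3.57.
= 1004.4 + 161.28 + 63.7245 + (-190.08) + (-173.502) + 102.816
= 968.6385.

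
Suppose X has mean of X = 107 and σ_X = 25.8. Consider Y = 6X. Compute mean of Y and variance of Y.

Y = 6X is linear with a = 6, b = 0.
mean of Y = a·mean of X + b = 6·107 = 642.
variance of X = 25.8² = 665.64.
variance of Y = a²·variance of X = 6²·665.64 = 23963.04.

mean of Y = 642, variance of Y = 23963.04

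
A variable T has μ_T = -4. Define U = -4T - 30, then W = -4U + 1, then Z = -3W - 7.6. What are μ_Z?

μ_Z = -178.6

μ_U = (-4)·(-4) + (-30) = -14.
μ_W = (-4)·(-14) + 1 = 57.
μ_Z = (-3)·57 + (-7.6) = -178.6.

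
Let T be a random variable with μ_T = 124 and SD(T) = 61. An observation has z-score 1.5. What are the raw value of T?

T = μ_T + z·SD(T) = 124 + 1.5·61 = 215.5.

T = 215.5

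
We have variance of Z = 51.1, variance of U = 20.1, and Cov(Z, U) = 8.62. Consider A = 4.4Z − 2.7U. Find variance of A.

variance of A = a²·variance of Z + b²·variance of U + 2ab·Cov(Z, U) with a = 4.4, b = -2.7.
= 4.4²·51.1 + (-2.7)²·20.1 + 2·4.4·(-2.7)·8.62
= 989.296 + 146.529 + (-204.8112) = 931.0138.

variance of A = 931.0138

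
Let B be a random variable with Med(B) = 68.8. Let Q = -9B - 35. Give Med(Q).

Med(Q) = -654.2

A linear map preserves order up to sign, so Med(Q) = a·Med(B) + b = (-9)·68.8 + (-35) = -654.2.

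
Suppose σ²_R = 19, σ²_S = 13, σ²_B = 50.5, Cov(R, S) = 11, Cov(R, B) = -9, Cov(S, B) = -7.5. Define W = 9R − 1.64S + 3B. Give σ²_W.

σ²_W = 1291.5448

σ²_W = a²·σ²_R + b²·σ²_S + c²·σ²_B + 2ab·Cov(R, S) + 2ac·Cov(R, B) + 2bc·Cov(S, B), with a = 9, b = -1.64, c = 3.
= 1539 + 34.9648 + 454.5 + (-324.72) + (-486) + 73.8
= 1291.5448.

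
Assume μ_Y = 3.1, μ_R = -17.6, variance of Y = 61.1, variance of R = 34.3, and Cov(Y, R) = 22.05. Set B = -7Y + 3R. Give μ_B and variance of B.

μ_B = (-7)·μ_Y + 3·μ_R = (-7)·3.1 + 3·(-17.6) = -74.5.
variance of B = a²·variance of Y + b²·variance of R + 2ab·Cov(Y, R) with a = -7, b = 3.
= (-7)²·61.1 + 3²·34.3 + 2·(-7)·3·22.05
= 2993.9 + 308.7 + (-926.1) = 2376.5.

μ_B = -74.5, variance of B = 2376.5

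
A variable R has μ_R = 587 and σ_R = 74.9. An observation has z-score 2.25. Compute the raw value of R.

R = 755.525

R = μ_R + z·σ_R = 587 + 2.25·74.9 = 755.525.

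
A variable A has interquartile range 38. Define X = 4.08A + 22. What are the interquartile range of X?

Under X = aA + b, IQR(X) = |a|·IQR(A) = |4.08|·38 = 155.04 (shifts cancel; spread scales by |a|).

IQR(X) = 155.04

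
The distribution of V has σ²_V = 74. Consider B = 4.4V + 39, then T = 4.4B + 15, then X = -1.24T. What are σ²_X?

σ²_X = 42646.73583104

σ²_B = 4.4²·74 = 1432.64.
σ²_T = 4.4²·1432.64 = 27735.9104.
σ²_X = (-1.24)²·27735.9104 = 42646.73583104.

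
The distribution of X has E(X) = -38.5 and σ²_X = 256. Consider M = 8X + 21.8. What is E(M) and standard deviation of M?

E(M) = -286.2, standard deviation of M = 128

M = 8X + 21.8 is linear with a = 8, b = 21.8.
E(M) = a·E(X) + b = 8·(-38.5) + 21.8 = -286.2.
standard deviation of X = √256 = 16.
standard deviation of M = |a|·standard deviation of X = |8|·16 = 128.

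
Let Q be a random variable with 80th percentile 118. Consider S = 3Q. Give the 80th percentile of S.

Since a = 3 > 0 the transformation is increasing, so the 80th percentile of S = a·(P_{80} of Q) + b = 3·118 = 354.

80th percentile of S = 354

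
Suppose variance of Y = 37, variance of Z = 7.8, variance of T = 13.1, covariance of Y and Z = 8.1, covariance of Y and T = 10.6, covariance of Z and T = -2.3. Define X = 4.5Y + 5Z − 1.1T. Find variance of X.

variance of X = 1244.961

variance of X = a²·variance of Y + b²·variance of Z + c²·variance of T + 2ab·covariance of Y and Z + 2ac·covariance of Y and T + 2bc·covariance of Z and T, with a = 4.5, b = 5, c = -1.1.
= 749.25 + 195 + 15.851 + 364.5 + (-104.94) + 25.3
= 1244.961.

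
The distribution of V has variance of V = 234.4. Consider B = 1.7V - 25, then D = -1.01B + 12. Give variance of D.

variance of D = 691.0320616

variance of B = 1.7²·234.4 = 677.416.
variance of D = (-1.01)²·677.416 = 691.0320616.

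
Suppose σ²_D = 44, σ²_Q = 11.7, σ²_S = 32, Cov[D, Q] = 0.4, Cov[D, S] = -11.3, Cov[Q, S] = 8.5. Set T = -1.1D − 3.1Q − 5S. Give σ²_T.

σ²_T = a²·σ²_D + b²·σ²_Q + c²·σ²_S + 2ab·Cov[D, Q] + 2ac·Cov[D, S] + 2bc·Cov[Q, S], with a = -1.1, b = -3.1, c = -5.
= 53.24 + 112.437 + 800 + 2.728 + (-124.3) + 263.5
= 1107.605.

σ²_T = 1107.605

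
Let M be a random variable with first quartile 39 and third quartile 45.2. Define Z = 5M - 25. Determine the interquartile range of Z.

IQR(Z) = 31

IQR of M = Q3 − Q1 = 45.2 − 39 = 6.2.
Under Z = aM + b, IQR(Z) = |a|·IQR(M) = |5|·6.2 = 31 (shifts cancel; spread scales by |a|).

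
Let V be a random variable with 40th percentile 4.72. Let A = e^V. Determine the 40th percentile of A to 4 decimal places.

40th percentile of A = 112.1683

e^V is increasing, so P_{40}(A) = g(P_{40}(V)) ≈ 112.1683.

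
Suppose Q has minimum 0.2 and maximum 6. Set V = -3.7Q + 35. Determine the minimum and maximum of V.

min(V) = 12.8, max(V) = 34.26

a = -3.7 < 0, so order reverses: min(V) = a·max(Q)+b = (-3.7)·6 + 35 = 12.8; max(V) = a·min(Q)+b = (-3.7)·0.2 + 35 = 34.26.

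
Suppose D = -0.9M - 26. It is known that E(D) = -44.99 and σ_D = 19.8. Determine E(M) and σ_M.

From D = -0.9M - 26: E(D) = a·E(M) + b, so E(M) = (E(D) − b)/a = (-44.99 − (-26))/(-0.9) = 21.1.
σ_D = |a|·σ_M, so σ_M = 19.8/|-0.9| = 22.

E(M) = 21.1, σ_M = 22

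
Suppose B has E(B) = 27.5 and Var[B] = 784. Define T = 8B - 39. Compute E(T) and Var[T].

E(T) = 181, Var[T] = 50176

T = 8B - 39 is linear with a = 8, b = -39.
E(T) = a·E(B) + b = 8·27.5 + (-39) = 181.
Var[T] = a²·Var[B] = 8²·784 = 50176 (the additive constant -39 does not affect variance).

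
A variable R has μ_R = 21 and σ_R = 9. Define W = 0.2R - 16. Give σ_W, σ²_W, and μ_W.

σ_W = 1.8, σ²_W = 3.24, μ_W = -11.8

W = 0.2R - 16 is linear with a = 0.2, b = -16.
σ_W = |a|·σ_R = |0.2|·9 = 1.8.
σ²_R = 9² = 81.
σ²_W = a²·σ²_R = 0.2²·81 = 3.24 (the additive constant -16 does not affect variance).
μ_W = a·μ_R + b = 0.2·21 + (-16) = -11.8.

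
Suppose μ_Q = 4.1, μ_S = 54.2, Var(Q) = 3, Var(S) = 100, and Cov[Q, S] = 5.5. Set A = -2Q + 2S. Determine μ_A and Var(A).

μ_A = (-2)·μ_Q + 2·μ_S = (-2)·4.1 + 2·54.2 = 100.2.
Var(A) = a²·Var(Q) + b²·Var(S) + 2ab·Cov[Q, S] with a = -2, b = 2.
= (-2)²·3 + 2²·100 + 2·(-2)·2·5.5
= 12 + 400 + (-44) = 368.

μ_A = 100.2, Var(A) = 368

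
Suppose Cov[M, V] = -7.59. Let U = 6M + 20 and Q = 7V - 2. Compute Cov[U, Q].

Cov[U, Q] = -318.78

Cov[U, Q] = a·c·Cov[M, V] = 6·7·(-7.59) = -318.78. Additive constants drop out.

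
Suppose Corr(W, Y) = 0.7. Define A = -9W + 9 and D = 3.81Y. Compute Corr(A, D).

Linear rescalings preserve |correlation|; the slopes -9 and 3.81 have opposite signs, so the correlation flips sign: Corr(A, D) = −Corr(W, Y) = -0.7.

Corr(A, D) = -0.7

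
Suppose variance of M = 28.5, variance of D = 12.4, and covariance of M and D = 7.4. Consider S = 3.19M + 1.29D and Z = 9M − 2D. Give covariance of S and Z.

covariance of S and Z = 824.945

By bilinearity, covariance of S and Z = ac·variance of M + bd·variance of D + (ad+bc)·covariance of M and D, with a=3.19, b=1.29, c=9, d=-2.
ac·variance of M = 3.19·9·28.5 = 818.235
bd·variance of D = 1.29·(-2)·12.4 = -31.992
(ad+bc)·covariance of M and D = (5.23)·7.4 = 38.702
covariance of S and Z = 818.235 + (-31.992) + 38.702 = 824.945.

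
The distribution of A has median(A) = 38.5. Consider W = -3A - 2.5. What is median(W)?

A linear map preserves order up to sign, so median(W) = a·median(A) + b = (-3)·38.5 + (-2.5) = -118.

median(W) = -118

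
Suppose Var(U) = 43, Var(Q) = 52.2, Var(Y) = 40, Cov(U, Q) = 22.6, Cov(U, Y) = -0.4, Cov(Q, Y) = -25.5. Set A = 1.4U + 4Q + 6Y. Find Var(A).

Var(A) = a²·Var(U) + b²·Var(Q) + c²·Var(Y) + 2ab·Cov(U, Q) + 2ac·Cov(U, Y) + 2bc·Cov(Q, Y), with a = 1.4, b = 4, c = 6.
= 84.28 + 835.2 + 1440 + 253.12 + (-6.72) + (-1224)
= 1381.88.

Var(A) = 1381.88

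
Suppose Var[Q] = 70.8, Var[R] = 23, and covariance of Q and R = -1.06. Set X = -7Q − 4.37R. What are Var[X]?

Var[X] = 3843.5779

Var[X] = a²·Var[Q] + b²·Var[R] + 2ab·covariance of Q and R with a = -7, b = -4.37.
= (-7)²·70.8 + (-4.37)²·23 + 2·(-7)·(-4.37)·(-1.06)
= 3469.2 + 439.2287 + (-64.8508) = 3843.5779.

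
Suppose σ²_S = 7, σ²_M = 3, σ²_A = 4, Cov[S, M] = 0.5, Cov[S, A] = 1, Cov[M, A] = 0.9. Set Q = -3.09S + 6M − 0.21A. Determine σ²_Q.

σ²_Q = a²·σ²_S + b²·σ²_M + c²·σ²_A + 2ab·Cov[S, M] + 2ac·Cov[S, A] + 2bc·Cov[M, A], with a = -3.09, b = 6, c = -0.21.
= 66.8367 + 108 + 0.1764 + (-18.54) + 1.2978 + (-2.268)
= 155.5029.

σ²_Q = 155.5029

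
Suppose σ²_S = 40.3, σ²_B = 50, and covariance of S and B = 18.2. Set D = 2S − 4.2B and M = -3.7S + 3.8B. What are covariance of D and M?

By bilinearity, covariance of D and M = ac·σ²_S + bd·σ²_B + (ad+bc)·covariance of S and B, with a=2, b=-4.2, c=-3.7, d=3.8.
ac·σ²_S = 2·(-3.7)·40.3 = -298.22
bd·σ²_B = (-4.2)·3.8·50 = -798
(ad+bc)·covariance of S and B = (23.14)·18.2 = 421.148
covariance of D and M = -298.22 + (-798) + 421.148 = -675.072.

covariance of D and M = -675.072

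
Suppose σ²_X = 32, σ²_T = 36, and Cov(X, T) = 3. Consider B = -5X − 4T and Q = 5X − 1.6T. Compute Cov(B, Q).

By bilinearity, Cov(B, Q) = ac·σ²_X + bd·σ²_T + (ad+bc)·Cov(X, T), with a=-5, b=-4, c=5, d=-1.6.
ac·σ²_X = (-5)·5·32 = -800
bd·σ²_T = (-4)·(-1.6)·36 = 230.4
(ad+bc)·Cov(X, T) = (-12)·3 = -36
Cov(B, Q) = -800 + 230.4 + (-36) = -605.6.

Cov(B, Q) = -605.6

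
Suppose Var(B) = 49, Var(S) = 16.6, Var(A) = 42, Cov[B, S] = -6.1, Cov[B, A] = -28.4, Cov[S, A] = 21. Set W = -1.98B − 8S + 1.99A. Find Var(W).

Var(W) = 782.73916

Var(W) = a²·Var(B) + b²·Var(S) + c²·Var(A) + 2ab·Cov[B, S] + 2ac·Cov[B, A] + 2bc·Cov[S, A], with a = -1.98, b = -8, c = 1.99.
= 192.0996 + 1062.4 + 166.3242 + (-193.248) + 223.80336 + (-668.64)
= 782.73916.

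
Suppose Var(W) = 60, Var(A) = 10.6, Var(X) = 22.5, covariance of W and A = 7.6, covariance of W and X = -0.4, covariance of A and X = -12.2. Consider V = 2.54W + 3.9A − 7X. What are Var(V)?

Var(V) = a²·Var(W) + b²·Var(A) + c²·Var(X) + 2ab·covariance of W and A + 2ac·covariance of W and X + 2bc·covariance of A and X, with a = 2.54, b = 3.9, c = -7.
= 387.096 + 161.226 + 1102.5 + 150.5712 + 14.224 + 666.12
= 2481.7372.

Var(V) = 2481.7372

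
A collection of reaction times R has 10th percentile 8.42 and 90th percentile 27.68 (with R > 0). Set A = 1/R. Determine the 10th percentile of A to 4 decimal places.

10th percentile of A = 0.0361

1/R is decreasing on R > 0, so percentile order reverses: P_{10}(A) uses P_{90}(R) = 27.68.
P_{10}(A) = 1/27.68 ≈ 0.0361.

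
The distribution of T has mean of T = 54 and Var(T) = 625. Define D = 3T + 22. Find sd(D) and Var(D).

sd(D) = 75, Var(D) = 5625

D = 3T + 22 is linear with a = 3, b = 22.
sd(T) = √625 = 25.
sd(D) = |a|·sd(T) = |3|·25 = 75.
Var(D) = a²·Var(T) = 3²·625 = 5625 (the additive constant 22 does not affect variance).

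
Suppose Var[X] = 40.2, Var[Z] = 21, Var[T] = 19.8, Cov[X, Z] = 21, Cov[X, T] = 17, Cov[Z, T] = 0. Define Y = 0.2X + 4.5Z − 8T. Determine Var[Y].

Var[Y] = a²·Var[X] + b²·Var[Z] + c²·Var[T] + 2ab·Cov[X, Z] + 2ac·Cov[X, T] + 2bc·Cov[Z, T], with a = 0.2, b = 4.5, c = -8.
= 1.608 + 425.25 + 1267.2 + 37.8 + (-54.4) + 0
= 1677.458.

Var[Y] = 1677.458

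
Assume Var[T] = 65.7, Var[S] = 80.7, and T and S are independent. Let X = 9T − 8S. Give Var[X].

Var[X] = 10486.5

Var[X] = a²·Var[T] + b²·Var[S] + 2ab·Cov[T, S] with a = 9, b = -8.
Independence gives Cov[T, S] = 0.
= 9²·65.7 + (-8)²·80.7 + 2·9·(-8)·0
= 5321.7 + 5164.8 + 0 = 10486.5.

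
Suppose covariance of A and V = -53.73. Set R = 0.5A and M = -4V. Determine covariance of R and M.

covariance of R and M = 107.46

covariance of R and M = a·c·covariance of A and V = 0.5·(-4)·(-53.73) = 107.46. Additive constants drop out.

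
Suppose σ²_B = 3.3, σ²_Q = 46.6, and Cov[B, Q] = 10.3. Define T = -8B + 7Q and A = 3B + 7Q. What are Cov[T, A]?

By bilinearity, Cov[T, A] = ac·σ²_B + bd·σ²_Q + (ad+bc)·Cov[B, Q], with a=-8, b=7, c=3, d=7.
ac·σ²_B = (-8)·3·3.3 = -79.2
bd·σ²_Q = 7·7·46.6 = 2283.4
(ad+bc)·Cov[B, Q] = (-35)·10.3 = -360.5
Cov[T, A] = -79.2 + 2283.4 + (-360.5) = 1843.7.

Cov[T, A] = 1843.7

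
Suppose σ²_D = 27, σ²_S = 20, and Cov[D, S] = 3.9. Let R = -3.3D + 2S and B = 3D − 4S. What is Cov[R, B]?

Cov[R, B] = -352.42

By bilinearity, Cov[R, B] = ac·σ²_D + bd·σ²_S + (ad+bc)·Cov[D, S], with a=-3.3, b=2, c=3, d=-4.
ac·σ²_D = (-3.3)·3·27 = -267.3
bd·σ²_S = 2·(-4)·20 = -160
(ad+bc)·Cov[D, S] = (19.2)·3.9 = 74.88
Cov[R, B] = -267.3 + (-160) + 74.88 = -352.42.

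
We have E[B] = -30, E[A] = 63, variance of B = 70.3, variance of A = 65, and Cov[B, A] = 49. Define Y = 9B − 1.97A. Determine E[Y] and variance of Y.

E[Y] = -394.11, variance of Y = 4209.0185

E[Y] = 9·E[B] + (-1.97)·E[A] = 9·(-30) + (-1.97)·63 = -394.11.
variance of Y = a²·variance of B + b²·variance of A + 2ab·Cov[B, A] with a = 9, b = -1.97.
= 9²·70.3 + (-1.97)²·65 + 2·9·(-1.97)·49
= 5694.3 + 252.2585 + (-1737.54) = 4209.0185.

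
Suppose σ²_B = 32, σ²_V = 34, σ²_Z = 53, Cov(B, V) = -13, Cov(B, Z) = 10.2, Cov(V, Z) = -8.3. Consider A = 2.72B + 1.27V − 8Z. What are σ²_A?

σ²_A = 3318.525

σ²_A = a²·σ²_B + b²·σ²_V + c²·σ²_Z + 2ab·Cov(B, V) + 2ac·Cov(B, Z) + 2bc·Cov(V, Z), with a = 2.72, b = 1.27, c = -8.
= 236.7488 + 54.8386 + 3392 + (-89.8144) + (-443.904) + 168.656
= 3318.525.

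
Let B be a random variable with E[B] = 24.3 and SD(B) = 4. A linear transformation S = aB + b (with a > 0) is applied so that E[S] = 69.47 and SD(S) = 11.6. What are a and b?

a = 2.9, b = -1

SD(S) = a·SD(B) (a > 0), so a = 11.6/4 = 2.9.
E[S] = a·E[B] + b, so b = 69.47 − 2.9·24.3 = -1.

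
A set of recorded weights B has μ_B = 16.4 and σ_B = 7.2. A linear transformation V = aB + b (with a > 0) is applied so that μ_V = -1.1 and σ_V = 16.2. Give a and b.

a = 2.25, b = -38

σ_V = a·σ_B (a > 0), so a = 16.2/7.2 = 2.25.
μ_V = a·μ_B + b, so b = -1.1 − 2.25·16.4 = -38.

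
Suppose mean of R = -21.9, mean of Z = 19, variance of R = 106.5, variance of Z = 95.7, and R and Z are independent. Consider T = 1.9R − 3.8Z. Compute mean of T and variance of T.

mean of T = -113.81, variance of T = 1766.373

mean of T = 1.9·mean of R + (-3.8)·mean of Z = 1.9·(-21.9) + (-3.8)·19 = -113.81.
variance of T = a²·variance of R + b²·variance of Z + 2ab·Cov(R, Z) with a = 1.9, b = -3.8.
Independence gives Cov(R, Z) = 0.
= 1.9²·106.5 + (-3.8)²·95.7 + 2·1.9·(-3.8)·0
= 384.465 + 1381.908 + 0 = 1766.373.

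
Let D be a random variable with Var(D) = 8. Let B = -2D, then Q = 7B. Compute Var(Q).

Var(Q) = 1568

Var(B) = (-2)²·8 = 32.
Var(Q) = 7²·32 = 1568.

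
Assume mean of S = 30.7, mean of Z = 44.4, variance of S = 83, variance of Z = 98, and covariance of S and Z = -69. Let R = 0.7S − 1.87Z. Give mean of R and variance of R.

mean of R = -61.538, variance of R = 564.0082

mean of R = 0.7·mean of S + (-1.87)·mean of Z = 0.7·30.7 + (-1.87)·44.4 = -61.538.
variance of R = a²·variance of S + b²·variance of Z + 2ab·covariance of S and Z with a = 0.7, b = -1.87.
= 0.7²·83 + (-1.87)²·98 + 2·0.7·(-1.87)·(-69)
= 40.67 + 342.6962 + 180.642 = 564.0082.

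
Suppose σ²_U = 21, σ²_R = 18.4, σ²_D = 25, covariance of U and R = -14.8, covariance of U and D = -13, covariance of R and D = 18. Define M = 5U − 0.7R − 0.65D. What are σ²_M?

σ²_M = a²·σ²_U + b²·σ²_R + c²·σ²_D + 2ab·covariance of U and R + 2ac·covariance of U and D + 2bc·covariance of R and D, with a = 5, b = -0.7, c = -0.65.
= 525 + 9.016 + 10.5625 + 103.6 + 84.5 + 16.38
= 749.0585.

σ²_M = 749.0585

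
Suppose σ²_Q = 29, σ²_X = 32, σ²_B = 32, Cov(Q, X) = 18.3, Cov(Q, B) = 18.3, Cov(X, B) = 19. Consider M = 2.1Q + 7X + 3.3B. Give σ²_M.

σ²_M = 3713.828

σ²_M = a²·σ²_Q + b²·σ²_X + c²·σ²_B + 2ab·Cov(Q, X) + 2ac·Cov(Q, B) + 2bc·Cov(X, B), with a = 2.1, b = 7, c = 3.3.
= 127.89 + 1568 + 348.48 + 538.02 + 253.638 + 877.8
= 3713.828.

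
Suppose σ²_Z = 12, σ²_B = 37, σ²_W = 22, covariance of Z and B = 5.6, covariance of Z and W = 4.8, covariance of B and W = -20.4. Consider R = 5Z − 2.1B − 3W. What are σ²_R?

σ²_R = a²·σ²_Z + b²·σ²_B + c²·σ²_W + 2ab·covariance of Z and B + 2ac·covariance of Z and W + 2bc·covariance of B and W, with a = 5, b = -2.1, c = -3.
= 300 + 163.17 + 198 + (-117.6) + (-144) + (-257.04)
= 142.53.

σ²_R = 142.53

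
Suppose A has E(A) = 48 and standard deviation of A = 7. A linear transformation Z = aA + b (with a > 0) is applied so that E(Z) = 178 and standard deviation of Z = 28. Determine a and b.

standard deviation of Z = a·standard deviation of A (a > 0), so a = 28/7 = 4.
E(Z) = a·E(A) + b, so b = 178 − 4·48 = -14.

a = 4, b = -14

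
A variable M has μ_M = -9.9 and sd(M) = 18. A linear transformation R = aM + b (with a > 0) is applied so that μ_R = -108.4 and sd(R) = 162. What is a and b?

a = 9, b = -19.3

sd(R) = a·sd(M) (a > 0), so a = 162/18 = 9.
μ_R = a·μ_M + b, so b = -108.4 − 9·(-9.9) = -19.3.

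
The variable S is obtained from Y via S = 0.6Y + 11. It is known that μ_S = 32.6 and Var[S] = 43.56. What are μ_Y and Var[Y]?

From S = 0.6Y + 11: μ_S = a·μ_Y + b, so μ_Y = (μ_S − b)/a = (32.6 − 11)/0.6 = 36.
Var[S] = a²·Var[Y], so Var[Y] = 43.56/0.6² = 121.

μ_Y = 36, Var[Y] = 121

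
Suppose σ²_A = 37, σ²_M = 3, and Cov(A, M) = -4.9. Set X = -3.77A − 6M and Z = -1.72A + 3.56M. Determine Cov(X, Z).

Cov(X, Z) = 191.03868

By bilinearity, Cov(X, Z) = ac·σ²_A + bd·σ²_M + (ad+bc)·Cov(A, M), with a=-3.77, b=-6, c=-1.72, d=3.56.
ac·σ²_A = (-3.77)·(-1.72)·37 = 239.9228
bd·σ²_M = (-6)·3.56·3 = -64.08
(ad+bc)·Cov(A, M) = (-3.1012)·(-4.9) = 15.19588
Cov(X, Z) = 239.9228 + (-64.08) + 15.19588 = 191.03868.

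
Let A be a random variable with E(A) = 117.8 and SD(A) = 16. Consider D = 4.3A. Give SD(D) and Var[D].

SD(D) = 68.8, Var[D] = 4733.44

D = 4.3A is linear with a = 4.3, b = 0.
SD(D) = |a|·SD(A) = |4.3|·16 = 68.8.
Var[A] = 16² = 256.
Var[D] = a²·Var[A] = 4.3²·256 = 4733.44.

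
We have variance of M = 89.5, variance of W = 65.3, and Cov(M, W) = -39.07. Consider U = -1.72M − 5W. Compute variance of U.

variance of U = a²·variance of M + b²·variance of W + 2ab·Cov(M, W) with a = -1.72, b = -5.
= (-1.72)²·89.5 + (-5)²·65.3 + 2·(-1.72)·(-5)·(-39.07)
= 264.7768 + 1632.5 + (-672.004) = 1225.2728.

variance of U = 1225.2728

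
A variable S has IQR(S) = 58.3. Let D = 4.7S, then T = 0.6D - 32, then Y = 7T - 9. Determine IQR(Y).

IQR(D) = |4.7|·58.3 = 274.01.
IQR(T) = |0.6|·274.01 = 164.406.
IQR(Y) = |7|·164.406 = 1150.842.

IQR(Y) = 1150.842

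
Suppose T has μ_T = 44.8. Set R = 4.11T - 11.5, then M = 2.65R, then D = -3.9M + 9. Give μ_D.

μ_R = 4.11·44.8 + (-11.5) = 172.628.
μ_M = 2.65·172.628 = 457.4642.
μ_D = (-3.9)·457.4642 + 9 = -1775.11038.

μ_D = -1775.11038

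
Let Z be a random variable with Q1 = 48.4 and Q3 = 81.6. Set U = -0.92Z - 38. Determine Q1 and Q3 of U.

Q1(U) = -113.072, Q3(U) = -82.528

a = -0.92 < 0 reverses order: Q1(U) comes from Q3(Z), Q3(U) from Q1(Z).
Q1(U) = (-0.92)·81.6 + (-38) = -113.072; Q3(U) = (-0.92)·48.4 + (-38) = -82.528.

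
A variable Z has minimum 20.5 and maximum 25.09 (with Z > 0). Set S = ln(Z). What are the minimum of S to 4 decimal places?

min(S) = 3.0204

ln(Z) is increasing on this domain, so min(S) comes from min(Z) = 20.5: min(S) = ln(20.5) ≈ 3.0204.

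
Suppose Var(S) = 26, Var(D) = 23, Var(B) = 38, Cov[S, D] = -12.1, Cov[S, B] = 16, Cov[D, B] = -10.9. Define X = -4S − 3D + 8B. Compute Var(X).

Var(X) = 2263.8

Var(X) = a²·Var(S) + b²·Var(D) + c²·Var(B) + 2ab·Cov[S, D] + 2ac·Cov[S, B] + 2bc·Cov[D, B], with a = -4, b = -3, c = 8.
= 416 + 207 + 2432 + (-290.4) + (-1024) + 523.2
= 2263.8.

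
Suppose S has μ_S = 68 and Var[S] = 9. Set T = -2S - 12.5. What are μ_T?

T = -2S - 12.5 is linear with a = -2, b = -12.5.
μ_T = a·μ_S + b = (-2)·68 + (-12.5) = -148.5.

μ_T = -148.5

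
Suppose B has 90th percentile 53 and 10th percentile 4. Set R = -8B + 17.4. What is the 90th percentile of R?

Since a = -8 < 0 the transformation is decreasing, reversing order: the 90th percentile of R corresponds to the 10th percentile of B.
So P_{90}(R) = a·P_{10}(B) + b = (-8)·4 + 17.4 = -14.6.

90th percentile of R = -14.6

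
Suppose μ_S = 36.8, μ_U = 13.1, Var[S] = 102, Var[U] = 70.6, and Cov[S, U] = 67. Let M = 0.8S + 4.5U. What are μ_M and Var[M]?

μ_M = 88.39, Var[M] = 1977.33

μ_M = 0.8·μ_S + 4.5·μ_U = 0.8·36.8 + 4.5·13.1 = 88.39.
Var[M] = a²·Var[S] + b²·Var[U] + 2ab·Cov[S, U] with a = 0.8, b = 4.5.
= 0.8²·102 + 4.5²·70.6 + 2·0.8·4.5·67
= 65.28 + 1429.65 + 482.4 = 1977.33.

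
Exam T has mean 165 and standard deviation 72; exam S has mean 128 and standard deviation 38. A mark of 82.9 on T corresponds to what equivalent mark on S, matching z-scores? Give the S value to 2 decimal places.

S = 84.67

z = (82.9 − 165)/72 ≈ -1.1403.
S = 128 + z·38 = 128 + (82.9 − 165)·38/72 ≈ 84.67.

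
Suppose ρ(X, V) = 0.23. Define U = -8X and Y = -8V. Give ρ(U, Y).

Linear rescalings preserve correlation up to sign; here the slopes -8 and -8 have the same sign, so ρ(U, Y) = ρ(X, V) = 0.23.

ρ(U, Y) = 0.23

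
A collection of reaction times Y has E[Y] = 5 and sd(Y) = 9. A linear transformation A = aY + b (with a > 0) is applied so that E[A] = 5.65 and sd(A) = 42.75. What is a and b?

sd(A) = a·sd(Y) (a > 0), so a = 42.75/9 = 4.75.
E[A] = a·E[Y] + b, so b = 5.65 − 4.75·5 = -18.1.

a = 4.75, b = -18.1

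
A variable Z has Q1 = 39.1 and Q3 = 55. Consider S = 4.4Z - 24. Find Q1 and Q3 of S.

Q1(S) = 148.04, Q3(S) = 218

a = 4.4 > 0: Q1(S) = a·Q1(Z)+b = 148.04, Q3(S) = a·Q3(Z)+b = 218.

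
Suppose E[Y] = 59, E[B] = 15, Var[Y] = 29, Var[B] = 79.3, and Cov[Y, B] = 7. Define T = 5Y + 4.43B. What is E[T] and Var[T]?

E[T] = 361.45, Var[T] = 2591.35457

E[T] = 5·E[Y] + 4.43·E[B] = 5·59 + 4.43·15 = 361.45.
Var[T] = a²·Var[Y] + b²·Var[B] + 2ab·Cov[Y, B] with a = 5, b = 4.43.
= 5²·29 + 4.43²·79.3 + 2·5·4.43·7
= 725 + 1556.25457 + 310.1 = 2591.35457.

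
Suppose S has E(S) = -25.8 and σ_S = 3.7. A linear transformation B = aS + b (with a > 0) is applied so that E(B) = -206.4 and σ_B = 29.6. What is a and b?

σ_B = a·σ_S (a > 0), so a = 29.6/3.7 = 8.
E(B) = a·E(S) + b, so b = -206.4 − 8·(-25.8) = 0.

a = 8, b = 0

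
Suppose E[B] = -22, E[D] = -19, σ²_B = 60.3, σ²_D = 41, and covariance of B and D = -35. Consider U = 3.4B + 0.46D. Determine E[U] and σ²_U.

E[U] = 3.4·E[B] + 0.46·E[D] = 3.4·(-22) + 0.46·(-19) = -83.54.
σ²_U = a²·σ²_B + b²·σ²_D + 2ab·covariance of B and D with a = 3.4, b = 0.46.
= 3.4²·60.3 + 0.46²·41 + 2·3.4·0.46·(-35)
= 697.068 + 8.6756 + (-109.48) = 596.2636.

E[U] = -83.54, σ²_U = 596.2636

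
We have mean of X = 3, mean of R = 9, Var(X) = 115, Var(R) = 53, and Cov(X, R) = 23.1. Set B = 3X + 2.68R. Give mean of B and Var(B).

mean of B = 33.12, Var(B) = 1787.1152

mean of B = 3·mean of X + 2.68·mean of R = 3·3 + 2.68·9 = 33.12.
Var(B) = a²·Var(X) + b²·Var(R) + 2ab·Cov(X, R) with a = 3, b = 2.68.
= 3²·115 + 2.68²·53 + 2·3·2.68·23.1
= 1035 + 380.6672 + 371.448 = 1787.1152.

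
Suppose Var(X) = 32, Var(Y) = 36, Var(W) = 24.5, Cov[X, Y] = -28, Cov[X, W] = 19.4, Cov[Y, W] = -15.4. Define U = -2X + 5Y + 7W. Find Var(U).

Var(U) = 1167.3

Var(U) = a²·Var(X) + b²·Var(Y) + c²·Var(W) + 2ab·Cov[X, Y] + 2ac·Cov[X, W] + 2bc·Cov[Y, W], with a = -2, b = 5, c = 7.
= 128 + 900 + 1200.5 + 560 + (-543.2) + (-1078)
= 1167.3.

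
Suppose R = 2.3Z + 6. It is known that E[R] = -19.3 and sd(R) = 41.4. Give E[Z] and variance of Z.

From R = 2.3Z + 6: E[R] = a·E[Z] + b, so E[Z] = (E[R] − b)/a = (-19.3 − 6)/2.3 = -11.
variance of R = 41.4² = 1713.96.
variance of R = a²·variance of Z, so variance of Z = 1713.96/2.3² = 324.

E[Z] = -11, variance of Z = 324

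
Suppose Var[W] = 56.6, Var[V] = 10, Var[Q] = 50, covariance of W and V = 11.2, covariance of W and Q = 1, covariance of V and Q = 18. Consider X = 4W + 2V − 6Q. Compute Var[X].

Var[X] = a²·Var[W] + b²·Var[V] + c²·Var[Q] + 2ab·covariance of W and V + 2ac·covariance of W and Q + 2bc·covariance of V and Q, with a = 4, b = 2, c = -6.
= 905.6 + 40 + 1800 + 179.2 + (-48) + (-432)
= 2444.8.

Var[X] = 2444.8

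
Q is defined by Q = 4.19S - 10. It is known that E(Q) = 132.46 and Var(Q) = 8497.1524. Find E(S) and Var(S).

From Q = 4.19S - 10: E(Q) = a·E(S) + b, so E(S) = (E(Q) − b)/a = (132.46 − (-10))/4.19 = 34.
Var(Q) = a²·Var(S), so Var(S) = 8497.1524/4.19² = 484.

E(S) = 34, Var(S) = 484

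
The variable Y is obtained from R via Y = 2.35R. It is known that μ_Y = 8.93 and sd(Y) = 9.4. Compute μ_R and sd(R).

μ_R = 3.8, sd(R) = 4

From Y = 2.35R: μ_Y = a·μ_R + b, so μ_R = (μ_Y − b)/a = (8.93 − 0)/2.35 = 3.8.
sd(Y) = |a|·sd(R), so sd(R) = 9.4/|2.35| = 4.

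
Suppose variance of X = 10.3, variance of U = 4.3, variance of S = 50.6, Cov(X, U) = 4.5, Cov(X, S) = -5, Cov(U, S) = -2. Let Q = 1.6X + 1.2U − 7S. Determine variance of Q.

variance of Q = a²·variance of X + b²·variance of U + c²·variance of S + 2ab·Cov(X, U) + 2ac·Cov(X, S) + 2bc·Cov(U, S), with a = 1.6, b = 1.2, c = -7.
= 26.368 + 6.192 + 2479.4 + 17.28 + 112 + 33.6
= 2674.84.

variance of Q = 2674.84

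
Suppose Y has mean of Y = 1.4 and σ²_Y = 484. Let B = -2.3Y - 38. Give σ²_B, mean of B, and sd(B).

B = -2.3Y - 38 is linear with a = -2.3, b = -38.
σ²_B = a²·σ²_Y = (-2.3)²·484 = 2560.36 (the additive constant -38 does not affect variance).
mean of B = a·mean of Y + b = (-2.3)·1.4 + (-38) = -41.22.
sd(Y) = √484 = 22.
sd(B) = |a|·sd(Y) = |-2.3|·22 = 50.6.

σ²_B = 2560.36, mean of B = -41.22, sd(B) = 50.6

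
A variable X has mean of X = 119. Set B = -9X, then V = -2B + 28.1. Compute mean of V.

mean of B = (-9)·119 = -1071.
mean of V = (-2)·(-1071) + 28.1 = 2170.1.

mean of V = 2170.1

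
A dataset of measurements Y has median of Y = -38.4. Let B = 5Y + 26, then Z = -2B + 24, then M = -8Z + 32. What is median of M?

median of M = -2816

median of B = 5·(-38.4) + 26 = -166.
median of Z = (-2)·(-166) + 24 = 356.
median of M = (-8)·356 + 32 = -2816.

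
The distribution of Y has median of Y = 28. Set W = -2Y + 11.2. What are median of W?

median of W = -44.8

A linear map preserves order up to sign, so median of W = a·median of Y + b = (-2)·28 + 11.2 = -44.8.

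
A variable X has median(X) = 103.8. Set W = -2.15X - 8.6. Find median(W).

median(W) = -231.77

A linear map preserves order up to sign, so median(W) = a·median(X) + b = (-2.15)·103.8 + (-8.6) = -231.77.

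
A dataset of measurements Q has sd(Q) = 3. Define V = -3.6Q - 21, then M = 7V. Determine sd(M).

sd(V) = |-3.6|·3 = 10.8.
sd(M) = |7|·10.8 = 75.6.

sd(M) = 75.6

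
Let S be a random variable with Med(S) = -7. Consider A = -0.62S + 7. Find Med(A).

Med(A) = 11.34

A linear map preserves order up to sign, so Med(A) = a·Med(S) + b = (-0.62)·(-7) + 7 = 11.34.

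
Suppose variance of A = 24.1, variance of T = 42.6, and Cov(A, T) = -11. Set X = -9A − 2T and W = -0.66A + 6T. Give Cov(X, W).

Cov(X, W) = 211.434

By bilinearity, Cov(X, W) = ac·variance of A + bd·variance of T + (ad+bc)·Cov(A, T), with a=-9, b=-2, c=-0.66, d=6.
ac·variance of A = (-9)·(-0.66)·24.1 = 143.154
bd·variance of T = (-2)·6·42.6 = -511.2
(ad+bc)·Cov(A, T) = (-52.68)·(-11) = 579.48
Cov(X, W) = 143.154 + (-511.2) + 579.48 = 211.434.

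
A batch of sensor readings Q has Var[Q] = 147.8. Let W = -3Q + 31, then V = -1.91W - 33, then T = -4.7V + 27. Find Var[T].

Var[W] = (-3)²·147.8 = 1330.2.
Var[V] = (-1.91)²·1330.2 = 4852.70262.
Var[T] = (-4.7)²·4852.70262 = 107196.2008758.

Var[T] = 107196.2008758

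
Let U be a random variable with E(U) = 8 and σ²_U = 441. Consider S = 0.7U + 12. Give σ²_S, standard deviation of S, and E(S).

σ²_S = 216.09, standard deviation of S = 14.7, E(S) = 17.6

S = 0.7U + 12 is linear with a = 0.7, b = 12.
σ²_S = a²·σ²_U = 0.7²·441 = 216.09 (the additive constant 12 does not affect variance).
standard deviation of U = √441 = 21.
standard deviation of S = |a|·standard deviation of U = |0.7|·21 = 14.7.
E(S) = a·E(U) + b = 0.7·8 + 12 = 17.6.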